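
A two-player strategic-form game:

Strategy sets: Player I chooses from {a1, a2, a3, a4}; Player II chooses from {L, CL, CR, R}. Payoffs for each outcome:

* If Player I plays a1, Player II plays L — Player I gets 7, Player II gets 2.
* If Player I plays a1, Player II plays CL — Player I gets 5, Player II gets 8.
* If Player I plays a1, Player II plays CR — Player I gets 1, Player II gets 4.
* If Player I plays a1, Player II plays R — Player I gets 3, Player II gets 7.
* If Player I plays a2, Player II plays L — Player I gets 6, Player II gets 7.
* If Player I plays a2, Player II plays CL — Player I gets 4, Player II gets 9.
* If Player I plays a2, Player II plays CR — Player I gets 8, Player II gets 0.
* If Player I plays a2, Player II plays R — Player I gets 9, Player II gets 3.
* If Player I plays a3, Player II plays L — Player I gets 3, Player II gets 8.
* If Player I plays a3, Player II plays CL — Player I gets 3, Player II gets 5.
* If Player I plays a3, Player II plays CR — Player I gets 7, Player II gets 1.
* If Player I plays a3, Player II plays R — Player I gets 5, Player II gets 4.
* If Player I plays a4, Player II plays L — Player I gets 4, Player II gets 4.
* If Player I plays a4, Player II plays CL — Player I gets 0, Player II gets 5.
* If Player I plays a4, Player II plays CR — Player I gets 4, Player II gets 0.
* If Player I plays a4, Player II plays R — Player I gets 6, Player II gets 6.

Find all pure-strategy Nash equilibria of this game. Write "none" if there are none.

(a1, L): Player II can switch to CL (2 → 8). Not NE.
(a1, CL): Player I gets 5, best alternative 4; Player II gets 8, best alternative 7. No profitable deviation — NE.
(a1, CR): Player I can switch to a2 (1 → 8). Not NE.
(a1, R): Player I can switch to a2 (3 → 9). Not NE.
(a2, L): Player I can switch to a1 (6 → 7). Not NE.
(a2, CL): Player I can switch to a1 (4 → 5). Not NE.
(a2, CR): Player II can switch to L (0 → 7). Not NE.
(a2, R): Player II can switch to L (3 → 7). Not NE.
(a3, L): Player I can switch to a1 (3 → 7). Not NE.
(a3, CL): Player I can switch to a1 (3 → 5). Not NE.
(a3, CR): Player I can switch to a2 (7 → 8). Not NE.
(a3, R): Player I can switch to a2 (5 → 9). Not NE.
(a4, L): Player I can switch to a1 (4 → 7). Not NE.
(The remaining 3 profiles each have a profitable deviation by the same check.)

The unique pure-strategy Nash equilibrium is (a1, CL).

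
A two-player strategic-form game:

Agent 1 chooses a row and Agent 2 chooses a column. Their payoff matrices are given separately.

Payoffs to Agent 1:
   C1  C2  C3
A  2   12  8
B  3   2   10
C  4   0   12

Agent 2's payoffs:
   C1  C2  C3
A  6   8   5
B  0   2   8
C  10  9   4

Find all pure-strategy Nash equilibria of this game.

For each player, find the best response to each opponent profile; mutual best responses are the pure NE.
Agent 1 against C1: payoffs 2, 3, 4 → best response C.
Agent 1 against C2: payoffs 12, 2, 0 → best response A.
Agent 1 against C3: payoffs 8, 10, 12 → best response C.
Agent 2 against A: payoffs 6, 8, 5 → best response C2.
Agent 2 against B: payoffs 0, 2, 8 → best response C3.
Agent 2 against C: payoffs 10, 9, 4 → best response C1.
Mutual best responses: (A, C2); (C, C1).

Pure-strategy Nash equilibria: (A, C2) and (C, C1)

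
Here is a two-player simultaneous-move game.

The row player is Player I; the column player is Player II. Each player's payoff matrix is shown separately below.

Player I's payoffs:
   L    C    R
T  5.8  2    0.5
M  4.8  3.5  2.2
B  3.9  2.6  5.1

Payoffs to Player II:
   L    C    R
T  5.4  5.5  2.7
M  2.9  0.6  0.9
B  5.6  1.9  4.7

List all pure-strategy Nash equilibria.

(T, L): Player II can switch to C (5.4 → 5.5). Not NE.
(T, C): Player I can switch to M (2 → 3.5). Not NE.
(T, R): Player I can switch to M (0.5 → 2.2). Not NE.
(M, L): Player I can switch to T (4.8 → 5.8). Not NE.
(M, C): Player II can switch to L (0.6 → 2.9). Not NE.
(M, R): Player I can switch to B (2.2 → 5.1). Not NE.
(B, L): Player I can switch to T (3.9 → 5.8). Not NE.
(B, C): Player I can switch to M (2.6 → 3.5). Not NE.
(B, R): Player II can switch to L (4.7 → 5.6). Not NE.

No pure-strategy Nash equilibrium.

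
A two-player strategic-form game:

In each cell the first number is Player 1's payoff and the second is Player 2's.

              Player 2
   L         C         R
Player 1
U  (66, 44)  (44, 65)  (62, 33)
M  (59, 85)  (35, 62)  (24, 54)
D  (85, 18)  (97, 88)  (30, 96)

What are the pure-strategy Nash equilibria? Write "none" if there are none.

This game has no pure Nash equilibrium.

Player 1 against L: payoffs 66, 59, 85 → best response D.
Player 1 against C: payoffs 44, 35, 97 → best response D.
Player 1 against R: payoffs 62, 24, 30 → best response U.
Player 2 against U: payoffs 44, 65, 33 → best response C.
Player 2 against M: payoffs 85, 62, 54 → best response L.
Player 2 against D: payoffs 18, 88, 96 → best response R.
No profile is a mutual best response for all players.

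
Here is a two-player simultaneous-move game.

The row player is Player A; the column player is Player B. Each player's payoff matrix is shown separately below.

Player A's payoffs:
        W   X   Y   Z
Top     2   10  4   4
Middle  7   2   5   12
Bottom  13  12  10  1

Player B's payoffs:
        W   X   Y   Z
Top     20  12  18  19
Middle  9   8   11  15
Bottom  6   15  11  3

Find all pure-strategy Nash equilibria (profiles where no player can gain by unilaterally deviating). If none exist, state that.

(Middle, Z) and (Bottom, X)

Mark each player's best response to every combination of opponents' strategies; a profile where every player is best-responding is a pure Nash equilibrium.
Player A against W: payoffs 2, 7, 13 → best response Bottom.
Player A against X: payoffs 10, 2, 12 → best response Bottom.
Player A against Y: payoffs 4, 5, 10 → best response Bottom.
Player A against Z: payoffs 4, 12, 1 → best response Middle.
Player B against Top: payoffs 20, 12, 18, 19 → best response W.
Player B against Middle: payoffs 9, 8, 11, 15 → best response Z.
Player B against Bottom: payoffs 6, 15, 11, 3 → best response X.
Mutual best responses: (Middle, Z); (Bottom, X).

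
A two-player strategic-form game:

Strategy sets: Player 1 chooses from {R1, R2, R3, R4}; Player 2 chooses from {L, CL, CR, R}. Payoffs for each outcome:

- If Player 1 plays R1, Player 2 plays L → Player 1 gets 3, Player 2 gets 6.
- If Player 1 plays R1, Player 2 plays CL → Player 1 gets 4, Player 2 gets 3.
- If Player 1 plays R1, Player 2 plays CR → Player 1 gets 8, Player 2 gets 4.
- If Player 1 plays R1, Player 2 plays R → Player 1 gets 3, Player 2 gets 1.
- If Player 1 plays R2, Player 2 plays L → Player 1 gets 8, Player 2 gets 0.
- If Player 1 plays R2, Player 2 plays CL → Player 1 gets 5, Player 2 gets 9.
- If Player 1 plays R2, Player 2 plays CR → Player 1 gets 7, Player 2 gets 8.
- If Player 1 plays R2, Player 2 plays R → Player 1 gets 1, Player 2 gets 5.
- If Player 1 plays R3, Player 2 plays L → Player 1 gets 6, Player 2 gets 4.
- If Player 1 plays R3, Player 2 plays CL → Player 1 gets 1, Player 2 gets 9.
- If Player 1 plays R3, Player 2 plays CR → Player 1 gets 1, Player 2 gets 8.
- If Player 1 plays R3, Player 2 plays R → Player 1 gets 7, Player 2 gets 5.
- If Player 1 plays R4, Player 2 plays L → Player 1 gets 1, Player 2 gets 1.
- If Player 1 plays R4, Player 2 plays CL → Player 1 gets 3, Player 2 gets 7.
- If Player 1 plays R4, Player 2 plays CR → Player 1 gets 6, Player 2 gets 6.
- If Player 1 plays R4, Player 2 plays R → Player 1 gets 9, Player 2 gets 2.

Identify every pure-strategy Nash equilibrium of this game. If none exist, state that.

Check each profile: it is a Nash equilibrium iff no player can strictly gain by switching unilaterally.
(R1, L): Player 1 can switch to R2 (3 → 8). Not NE.
(R1, CL): Player 1 can switch to R2 (4 → 5). Not NE.
(R1, CR): Player 2 can switch to L (4 → 6). Not NE.
(R1, R): Player 1 can switch to R3 (3 → 7). Not NE.
(R2, L): Player 2 can switch to CL (0 → 9). Not NE.
(R2, CL): Player 1 gets 5, best alternative 4; Player 2 gets 9, best alternative 8. No profitable deviation — NE.
(R2, CR): Player 1 can switch to R1 (7 → 8). Not NE.
(The remaining 9 profiles each have a profitable deviation by the same check.)

Pure NE: (R2, CL)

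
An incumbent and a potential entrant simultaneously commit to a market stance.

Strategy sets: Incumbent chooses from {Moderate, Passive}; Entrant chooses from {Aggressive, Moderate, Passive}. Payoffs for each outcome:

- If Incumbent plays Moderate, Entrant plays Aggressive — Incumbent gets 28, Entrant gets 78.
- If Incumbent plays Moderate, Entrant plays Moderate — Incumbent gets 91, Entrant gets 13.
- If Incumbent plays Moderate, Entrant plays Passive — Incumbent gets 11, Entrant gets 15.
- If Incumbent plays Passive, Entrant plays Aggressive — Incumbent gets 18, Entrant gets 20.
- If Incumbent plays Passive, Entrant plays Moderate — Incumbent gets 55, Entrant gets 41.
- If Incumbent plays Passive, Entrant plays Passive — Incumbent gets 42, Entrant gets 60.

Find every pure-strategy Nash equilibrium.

For each player, find the best response to each opponent profile; mutual best responses are the pure NE.
Incumbent against Aggressive: payoffs 28, 18 → best response Moderate.
Incumbent against Moderate: payoffs 91, 55 → best response Moderate.
Incumbent against Passive: payoffs 11, 42 → best response Passive.
Entrant against Moderate: payoffs 78, 13, 15 → best response Aggressive.
Entrant against Passive: payoffs 20, 41, 60 → best response Passive.
Mutual best responses: (Moderate, Aggressive); (Passive, Passive).

Pure-strategy Nash equilibria: (Moderate, Aggressive); (Passive, Passive)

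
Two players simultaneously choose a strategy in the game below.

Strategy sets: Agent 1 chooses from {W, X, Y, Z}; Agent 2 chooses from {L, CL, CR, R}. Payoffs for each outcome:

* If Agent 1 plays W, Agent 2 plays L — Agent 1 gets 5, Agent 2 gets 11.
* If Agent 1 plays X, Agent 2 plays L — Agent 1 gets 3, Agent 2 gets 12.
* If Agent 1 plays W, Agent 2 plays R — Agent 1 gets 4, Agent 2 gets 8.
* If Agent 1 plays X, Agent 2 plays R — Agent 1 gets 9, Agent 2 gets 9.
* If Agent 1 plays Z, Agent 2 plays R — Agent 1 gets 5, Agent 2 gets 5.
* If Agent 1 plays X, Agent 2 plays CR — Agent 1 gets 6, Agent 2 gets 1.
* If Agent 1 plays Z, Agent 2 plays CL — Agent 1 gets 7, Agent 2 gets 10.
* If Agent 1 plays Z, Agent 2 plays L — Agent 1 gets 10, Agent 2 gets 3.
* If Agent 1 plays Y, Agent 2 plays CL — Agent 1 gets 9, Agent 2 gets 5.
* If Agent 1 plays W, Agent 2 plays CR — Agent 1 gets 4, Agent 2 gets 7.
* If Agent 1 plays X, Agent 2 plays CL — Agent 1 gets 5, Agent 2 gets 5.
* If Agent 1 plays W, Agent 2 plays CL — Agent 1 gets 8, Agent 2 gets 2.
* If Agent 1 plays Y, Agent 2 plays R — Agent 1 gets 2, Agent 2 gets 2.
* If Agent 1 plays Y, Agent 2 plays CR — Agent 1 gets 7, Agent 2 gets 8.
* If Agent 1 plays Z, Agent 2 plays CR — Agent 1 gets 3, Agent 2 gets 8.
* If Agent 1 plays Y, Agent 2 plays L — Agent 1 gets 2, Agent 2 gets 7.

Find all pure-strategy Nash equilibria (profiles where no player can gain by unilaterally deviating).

Agent 1 against L: payoffs 5, 3, 2, 10 → best response Z.
Agent 1 against CL: payoffs 8, 5, 9, 7 → best response Y.
Agent 1 against CR: payoffs 4, 6, 7, 3 → best response Y.
Agent 1 against R: payoffs 4, 9, 2, 5 → best response X.
Agent 2 against W: payoffs 11, 2, 7, 8 → best response L.
Agent 2 against X: payoffs 12, 5, 1, 9 → best response L.
Agent 2 against Y: payoffs 7, 5, 8, 2 → best response CR.
Agent 2 against Z: payoffs 3, 10, 8, 5 → best response CL.
Mutual best responses: (Y, CR).

(Y, CR)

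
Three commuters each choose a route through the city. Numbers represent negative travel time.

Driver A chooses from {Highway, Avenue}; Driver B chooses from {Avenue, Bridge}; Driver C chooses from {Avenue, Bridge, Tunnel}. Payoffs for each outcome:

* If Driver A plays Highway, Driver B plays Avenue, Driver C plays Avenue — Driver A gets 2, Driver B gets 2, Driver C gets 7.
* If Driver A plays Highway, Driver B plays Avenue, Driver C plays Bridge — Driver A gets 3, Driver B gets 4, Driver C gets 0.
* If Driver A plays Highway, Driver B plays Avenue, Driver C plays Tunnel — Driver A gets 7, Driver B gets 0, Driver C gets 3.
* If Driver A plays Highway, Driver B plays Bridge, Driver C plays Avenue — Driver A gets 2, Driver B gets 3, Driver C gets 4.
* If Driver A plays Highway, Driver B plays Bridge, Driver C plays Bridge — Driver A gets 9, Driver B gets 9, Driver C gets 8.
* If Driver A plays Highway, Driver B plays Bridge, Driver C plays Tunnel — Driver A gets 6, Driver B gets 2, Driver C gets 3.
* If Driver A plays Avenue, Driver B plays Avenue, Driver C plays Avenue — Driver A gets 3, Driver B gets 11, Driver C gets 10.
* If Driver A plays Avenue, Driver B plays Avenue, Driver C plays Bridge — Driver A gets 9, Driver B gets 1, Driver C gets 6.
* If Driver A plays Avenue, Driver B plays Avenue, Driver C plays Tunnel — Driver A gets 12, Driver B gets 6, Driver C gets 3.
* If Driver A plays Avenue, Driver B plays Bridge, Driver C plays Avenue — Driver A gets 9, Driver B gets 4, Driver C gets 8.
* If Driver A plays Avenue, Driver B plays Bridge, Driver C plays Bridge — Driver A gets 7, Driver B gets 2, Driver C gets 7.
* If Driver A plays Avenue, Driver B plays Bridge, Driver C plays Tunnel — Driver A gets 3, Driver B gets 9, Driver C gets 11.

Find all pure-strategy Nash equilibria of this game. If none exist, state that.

Check each profile: it is a Nash equilibrium iff no player can strictly gain by switching unilaterally.
(Highway, Avenue, Avenue): Driver A can switch to Avenue (2 → 3). Not NE.
(Highway, Avenue, Bridge): Driver A can switch to Avenue (3 → 9). Not NE.
(Highway, Avenue, Tunnel): Driver A can switch to Avenue (7 → 12). Not NE.
(Highway, Bridge, Avenue): Driver A can switch to Avenue (2 → 9). Not NE.
(Highway, Bridge, Bridge): Driver A gets 9, best alternative 7; Driver B gets 9, best alternative 4; Driver C gets 8, best alternative 4. No profitable deviation — NE.
(Highway, Bridge, Tunnel): Driver C can switch to Avenue (3 → 4). Not NE.
(Avenue, Avenue, Avenue): Driver A gets 3, best alternative 2; Driver B gets 11, best alternative 4; Driver C gets 10, best alternative 6. No profitable deviation — NE.
(Avenue, Avenue, Bridge): Driver B can switch to Bridge (1 → 2). Not NE.
(Avenue, Avenue, Tunnel): Driver B can switch to Bridge (6 → 9). Not NE.
(Avenue, Bridge, Avenue): Driver B can switch to Avenue (4 → 11). Not NE.
(The remaining 2 profiles each have a profitable deviation by the same check.)

The pure Nash equilibria are (Highway, Bridge, Bridge) and (Avenue, Avenue, Avenue).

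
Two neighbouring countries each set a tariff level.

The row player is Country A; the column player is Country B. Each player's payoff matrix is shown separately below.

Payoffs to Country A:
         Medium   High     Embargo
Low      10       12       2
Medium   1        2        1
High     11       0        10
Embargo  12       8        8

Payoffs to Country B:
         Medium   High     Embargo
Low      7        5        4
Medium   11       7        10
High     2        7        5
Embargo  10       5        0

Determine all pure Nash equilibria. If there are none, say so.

(Embargo, Medium)

Mark each player's best response to every combination of opponents' strategies; a profile where every player is best-responding is a pure Nash equilibrium.
Country A against Medium: payoffs 10, 1, 11, 12 → best response Embargo.
Country A against High: payoffs 12, 2, 0, 8 → best response Low.
Country A against Embargo: payoffs 2, 1, 10, 8 → best response High.
Country B against Low: payoffs 7, 5, 4 → best response Medium.
Country B against Medium: payoffs 11, 7, 10 → best response Medium.
Country B against High: payoffs 2, 7, 5 → best response High.
Country B against Embargo: payoffs 10, 5, 0 → best response Medium.
Mutual best responses: (Embargo, Medium).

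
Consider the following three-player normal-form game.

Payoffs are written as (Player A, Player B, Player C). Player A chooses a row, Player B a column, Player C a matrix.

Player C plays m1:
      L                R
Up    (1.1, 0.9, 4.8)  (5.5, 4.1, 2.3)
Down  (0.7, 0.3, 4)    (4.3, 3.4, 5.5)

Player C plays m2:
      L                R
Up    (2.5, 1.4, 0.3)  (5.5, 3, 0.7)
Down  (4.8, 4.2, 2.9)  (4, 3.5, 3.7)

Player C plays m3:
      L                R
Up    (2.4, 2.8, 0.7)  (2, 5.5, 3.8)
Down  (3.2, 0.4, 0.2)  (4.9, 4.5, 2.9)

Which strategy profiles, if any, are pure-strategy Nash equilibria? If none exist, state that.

Player A against (L, m1): payoffs 1.1, 0.7 → best response Up.
Player A against (L, m2): payoffs 2.5, 4.8 → best response Down.
Player A against (L, m3): payoffs 2.4, 3.2 → best response Down.
Player A against (R, m1): payoffs 5.5, 4.3 → best response Up.
Player A against (R, m2): payoffs 5.5, 4 → best response Up.
Player A against (R, m3): payoffs 2, 4.9 → best response Down.
Player B against (Up, m1): payoffs 0.9, 4.1 → best response R.
Player B against (Up, m2): payoffs 1.4, 3 → best response R.
Player B against (Up, m3): payoffs 2.8, 5.5 → best response R.
Player B against (Down, m1): payoffs 0.3, 3.4 → best response R.
Player B against (Down, m2): payoffs 4.2, 3.5 → best response L.
Player B against (Down, m3): payoffs 0.4, 4.5 → best response R.
Player C against (Up, L): payoffs 4.8, 0.3, 0.7 → best response m1.
Player C against (Up, R): payoffs 2.3, 0.7, 3.8 → best response m3.
Player C against (Down, L): payoffs 4, 2.9, 0.2 → best response m1.
Player C against (Down, R): payoffs 5.5, 3.7, 2.9 → best response m1.
No profile is a mutual best response for all players.

No pure-strategy Nash equilibrium.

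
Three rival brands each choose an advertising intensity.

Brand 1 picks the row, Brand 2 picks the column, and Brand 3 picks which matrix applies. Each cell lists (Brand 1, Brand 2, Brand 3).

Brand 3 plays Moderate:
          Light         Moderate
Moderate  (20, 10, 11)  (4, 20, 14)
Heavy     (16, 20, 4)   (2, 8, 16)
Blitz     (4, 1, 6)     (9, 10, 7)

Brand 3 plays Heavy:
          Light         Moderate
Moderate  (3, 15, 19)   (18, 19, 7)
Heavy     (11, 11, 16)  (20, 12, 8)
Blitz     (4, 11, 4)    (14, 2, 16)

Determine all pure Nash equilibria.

No pure-strategy Nash equilibrium.

(Moderate, Light, Moderate): Brand 2 can switch to Moderate (10 → 20). Not NE.
(Moderate, Light, Heavy): Brand 1 can switch to Heavy (3 → 11). Not NE.
(Moderate, Moderate, Moderate): Brand 1 can switch to Blitz (4 → 9). Not NE.
(Moderate, Moderate, Heavy): Brand 1 can switch to Heavy (18 → 20). Not NE.
(Heavy, Light, Moderate): Brand 1 can switch to Moderate (16 → 20). Not NE.
(Heavy, Light, Heavy): Brand 2 can switch to Moderate (11 → 12). Not NE.
(Heavy, Moderate, Moderate): Brand 1 can switch to Moderate (2 → 4). Not NE.
(Heavy, Moderate, Heavy): Brand 3 can switch to Moderate (8 → 16). Not NE.
(Blitz, Light, Moderate): Brand 1 can switch to Moderate (4 → 20). Not NE.
(Blitz, Light, Heavy): Brand 1 can switch to Heavy (4 → 11). Not NE.
(Blitz, Moderate, Moderate): Brand 3 can switch to Heavy (7 → 16). Not NE.
(Blitz, Moderate, Heavy): Brand 1 can switch to Moderate (14 → 18). Not NE.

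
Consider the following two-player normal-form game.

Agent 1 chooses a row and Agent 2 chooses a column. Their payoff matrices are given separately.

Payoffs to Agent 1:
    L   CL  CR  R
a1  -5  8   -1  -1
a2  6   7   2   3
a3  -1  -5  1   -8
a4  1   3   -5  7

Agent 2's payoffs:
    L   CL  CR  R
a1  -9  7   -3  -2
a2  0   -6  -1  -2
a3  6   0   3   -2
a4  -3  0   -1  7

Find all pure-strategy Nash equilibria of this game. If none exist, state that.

The pure Nash equilibria are (a1, CL); (a2, L); (a4, R).

For each player, find the best response to each opponent profile; mutual best responses are the pure NE.
Agent 1 against L: payoffs -5, 6, -1, 1 → best response a2.
Agent 1 against CL: payoffs 8, 7, -5, 3 → best response a1.
Agent 1 against CR: payoffs -1, 2, 1, -5 → best response a2.
Agent 1 against R: payoffs -1, 3, -8, 7 → best response a4.
Agent 2 against a1: payoffs -9, 7, -3, -2 → best response CL.
Agent 2 against a2: payoffs 0, -6, -1, -2 → best response L.
Agent 2 against a3: payoffs 6, 0, 3, -2 → best response L.
Agent 2 against a4: payoffs -3, 0, -1, 7 → best response R.
Mutual best responses: (a1, CL); (a2, L); (a4, R).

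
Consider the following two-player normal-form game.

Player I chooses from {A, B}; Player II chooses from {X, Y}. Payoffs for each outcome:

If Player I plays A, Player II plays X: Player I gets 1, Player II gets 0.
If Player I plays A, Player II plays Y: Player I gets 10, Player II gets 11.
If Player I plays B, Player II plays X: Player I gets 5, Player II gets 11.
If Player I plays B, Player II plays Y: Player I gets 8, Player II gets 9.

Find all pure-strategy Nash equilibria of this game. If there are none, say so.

(A, Y); (B, X)

For each player, find the best response to each opponent profile; mutual best responses are the pure NE.
Player I against X: payoffs 1, 5 → best response B.
Player I against Y: payoffs 10, 8 → best response A.
Player II against A: payoffs 0, 11 → best response Y.
Player II against B: payoffs 11, 9 → best response X.
Mutual best responses: (A, Y); (B, X).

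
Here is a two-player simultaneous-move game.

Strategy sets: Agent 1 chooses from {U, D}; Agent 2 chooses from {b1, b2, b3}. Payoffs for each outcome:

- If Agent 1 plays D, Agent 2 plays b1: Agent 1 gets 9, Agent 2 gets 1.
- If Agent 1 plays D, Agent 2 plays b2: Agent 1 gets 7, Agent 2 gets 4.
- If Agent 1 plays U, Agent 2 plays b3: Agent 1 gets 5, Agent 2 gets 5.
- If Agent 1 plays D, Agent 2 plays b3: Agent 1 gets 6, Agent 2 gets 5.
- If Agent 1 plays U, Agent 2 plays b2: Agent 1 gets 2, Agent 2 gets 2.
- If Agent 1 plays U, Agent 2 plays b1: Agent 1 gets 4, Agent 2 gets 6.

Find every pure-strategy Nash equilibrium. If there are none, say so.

(D, b3)

Check each profile: it is a Nash equilibrium iff no player can strictly gain by switching unilaterally.
(U, b1): Agent 1 can switch to D (4 → 9). Not NE.
(U, b2): Agent 1 can switch to D (2 → 7). Not NE.
(U, b3): Agent 1 can switch to D (5 → 6). Not NE.
(D, b1): Agent 2 can switch to b2 (1 → 4). Not NE.
(D, b2): Agent 2 can switch to b3 (4 → 5). Not NE.
(D, b3): Agent 1 gets 6, best alternative 5; Agent 2 gets 5, best alternative 4. No profitable deviation — NE.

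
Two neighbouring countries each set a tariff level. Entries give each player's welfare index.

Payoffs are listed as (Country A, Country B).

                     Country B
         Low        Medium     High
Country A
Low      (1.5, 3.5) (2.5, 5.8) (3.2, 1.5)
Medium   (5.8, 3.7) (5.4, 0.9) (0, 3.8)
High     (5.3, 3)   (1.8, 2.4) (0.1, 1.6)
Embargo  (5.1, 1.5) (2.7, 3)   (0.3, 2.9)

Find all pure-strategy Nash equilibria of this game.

(Low, Low): Country A can switch to Medium (1.5 → 5.8). Not NE.
(Low, Medium): Country A can switch to Medium (2.5 → 5.4). Not NE.
(Low, High): Country B can switch to Low (1.5 → 3.5). Not NE.
(Medium, Low): Country B can switch to High (3.7 → 3.8). Not NE.
(Medium, Medium): Country B can switch to Low (0.9 → 3.7). Not NE.
(Medium, High): Country A can switch to Low (0 → 3.2). Not NE.
(High, Low): Country A can switch to Medium (5.3 → 5.8). Not NE.
(High, Medium): Country A can switch to Low (1.8 → 2.5). Not NE.
(The remaining 4 profiles each have a profitable deviation by the same check.)

This game has no pure Nash equilibrium.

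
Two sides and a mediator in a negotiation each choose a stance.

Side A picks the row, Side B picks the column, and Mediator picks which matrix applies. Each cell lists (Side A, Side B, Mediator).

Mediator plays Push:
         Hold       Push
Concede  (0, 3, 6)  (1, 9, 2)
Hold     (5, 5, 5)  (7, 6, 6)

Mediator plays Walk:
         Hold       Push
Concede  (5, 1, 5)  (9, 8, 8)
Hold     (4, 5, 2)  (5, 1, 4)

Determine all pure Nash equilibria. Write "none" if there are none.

The pure Nash equilibria are (Concede, Push, Walk), (Hold, Push, Push).

Side A against (Hold, Push): payoffs 0, 5 → best response Hold.
Side A against (Hold, Walk): payoffs 5, 4 → best response Concede.
Side A against (Push, Push): payoffs 1, 7 → best response Hold.
Side A against (Push, Walk): payoffs 9, 5 → best response Concede.
Side B against (Concede, Push): payoffs 3, 9 → best response Push.
Side B against (Concede, Walk): payoffs 1, 8 → best response Push.
Side B against (Hold, Push): payoffs 5, 6 → best response Push.
Side B against (Hold, Walk): payoffs 5, 1 → best response Hold.
Mediator against (Concede, Hold): payoffs 6, 5 → best response Push.
Mediator against (Concede, Push): payoffs 2, 8 → best response Walk.
Mediator against (Hold, Hold): payoffs 5, 2 → best response Push.
Mediator against (Hold, Push): payoffs 6, 4 → best response Push.
Mutual best responses: (Concede, Push, Walk); (Hold, Push, Push).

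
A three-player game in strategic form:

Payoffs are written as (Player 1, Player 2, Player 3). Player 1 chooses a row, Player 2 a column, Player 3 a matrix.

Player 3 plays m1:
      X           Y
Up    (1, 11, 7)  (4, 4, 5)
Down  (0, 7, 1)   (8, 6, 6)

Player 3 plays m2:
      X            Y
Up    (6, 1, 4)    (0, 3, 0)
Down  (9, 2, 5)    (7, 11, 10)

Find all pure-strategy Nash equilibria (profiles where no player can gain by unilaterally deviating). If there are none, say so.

Pure-strategy Nash equilibria: (Up, X, m1) and (Down, Y, m2)

(Up, X, m1): Player 1 gets 1, best alternative 0; Player 2 gets 11, best alternative 4; Player 3 gets 7, best alternative 4. No profitable deviation — NE.
(Up, X, m2): Player 1 can switch to Down (6 → 9). Not NE.
(Up, Y, m1): Player 1 can switch to Down (4 → 8). Not NE.
(Up, Y, m2): Player 1 can switch to Down (0 → 7). Not NE.
(Down, X, m1): Player 1 can switch to Up (0 → 1). Not NE.
(Down, X, m2): Player 2 can switch to Y (2 → 11). Not NE.
(Down, Y, m1): Player 2 can switch to X (6 → 7). Not NE.
(Down, Y, m2): Player 1 gets 7, best alternative 0; Player 2 gets 11, best alternative 2; Player 3 gets 10, best alternative 6. No profitable deviation — NE.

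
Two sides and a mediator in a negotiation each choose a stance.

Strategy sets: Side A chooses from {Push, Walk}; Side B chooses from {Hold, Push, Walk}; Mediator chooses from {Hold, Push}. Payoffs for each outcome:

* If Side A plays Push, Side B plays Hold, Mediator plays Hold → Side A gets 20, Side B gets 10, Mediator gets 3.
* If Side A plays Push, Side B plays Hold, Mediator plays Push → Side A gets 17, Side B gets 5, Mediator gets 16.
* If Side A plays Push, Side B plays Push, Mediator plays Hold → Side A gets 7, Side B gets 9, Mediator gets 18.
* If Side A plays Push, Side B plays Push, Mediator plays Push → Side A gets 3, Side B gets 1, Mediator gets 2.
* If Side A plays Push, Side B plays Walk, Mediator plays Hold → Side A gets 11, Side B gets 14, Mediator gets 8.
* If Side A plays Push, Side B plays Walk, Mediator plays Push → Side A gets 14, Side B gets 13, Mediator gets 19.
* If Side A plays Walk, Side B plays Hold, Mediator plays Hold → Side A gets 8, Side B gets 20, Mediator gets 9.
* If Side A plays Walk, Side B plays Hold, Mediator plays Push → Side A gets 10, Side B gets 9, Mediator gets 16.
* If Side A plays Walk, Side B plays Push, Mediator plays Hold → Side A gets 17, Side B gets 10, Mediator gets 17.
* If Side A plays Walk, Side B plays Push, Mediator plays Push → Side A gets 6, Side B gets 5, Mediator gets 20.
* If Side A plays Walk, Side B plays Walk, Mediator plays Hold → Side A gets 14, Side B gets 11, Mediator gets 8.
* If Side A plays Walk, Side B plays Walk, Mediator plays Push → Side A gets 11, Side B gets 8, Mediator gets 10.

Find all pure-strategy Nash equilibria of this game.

Side A against (Hold, Hold): payoffs 20, 8 → best response Push.
Side A against (Hold, Push): payoffs 17, 10 → best response Push.
Side A against (Push, Hold): payoffs 7, 17 → best response Walk.
Side A against (Push, Push): payoffs 3, 6 → best response Walk.
Side A against (Walk, Hold): payoffs 11, 14 → best response Walk.
Side A against (Walk, Push): payoffs 14, 11 → best response Push.
Side B against (Push, Hold): payoffs 10, 9, 14 → best response Walk.
Side B against (Push, Push): payoffs 5, 1, 13 → best response Walk.
Side B against (Walk, Hold): payoffs 20, 10, 11 → best response Hold.
Side B against (Walk, Push): payoffs 9, 5, 8 → best response Hold.
Mediator against (Push, Hold): payoffs 3, 16 → best response Push.
Mediator against (Push, Push): payoffs 18, 2 → best response Hold.
Mediator against (Push, Walk): payoffs 8, 19 → best response Push.
Mediator against (Walk, Hold): payoffs 9, 16 → best response Push.
Mediator against (Walk, Push): payoffs 17, 20 → best response Push.
Mediator against (Walk, Walk): payoffs 8, 10 → best response Push.
Mutual best responses: (Push, Walk, Push).

(Push, Walk, Push)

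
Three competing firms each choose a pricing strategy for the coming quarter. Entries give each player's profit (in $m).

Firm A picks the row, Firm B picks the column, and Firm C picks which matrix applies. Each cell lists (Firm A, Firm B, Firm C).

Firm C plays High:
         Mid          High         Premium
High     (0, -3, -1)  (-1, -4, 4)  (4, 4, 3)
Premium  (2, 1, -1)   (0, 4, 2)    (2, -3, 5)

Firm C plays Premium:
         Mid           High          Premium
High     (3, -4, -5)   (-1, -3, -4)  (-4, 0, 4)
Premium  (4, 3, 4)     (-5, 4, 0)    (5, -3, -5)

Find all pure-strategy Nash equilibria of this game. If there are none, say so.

Mark each player's best response to every combination of opponents' strategies; a profile where every player is best-responding is a pure Nash equilibrium.
Firm A against (Mid, High): payoffs 0, 2 → best response Premium.
Firm A against (Mid, Premium): payoffs 3, 4 → best response Premium.
Firm A against (High, High): payoffs -1, 0 → best response Premium.
Firm A against (High, Premium): payoffs -1, -5 → best response High.
Firm A against (Premium, High): payoffs 4, 2 → best response High.
Firm A against (Premium, Premium): payoffs -4, 5 → best response Premium.
Firm B against (High, High): payoffs -3, -4, 4 → best response Premium.
Firm B against (High, Premium): payoffs -4, -3, 0 → best response Premium.
Firm B against (Premium, High): payoffs 1, 4, -3 → best response High.
Firm B against (Premium, Premium): payoffs 3, 4, -3 → best response High.
Firm C against (High, Mid): payoffs -1, -5 → best response High.
Firm C against (High, High): payoffs 4, -4 → best response High.
Firm C against (High, Premium): payoffs 3, 4 → best response Premium.
Firm C against (Premium, Mid): payoffs -1, 4 → best response Premium.
Firm C against (Premium, High): payoffs 2, 0 → best response High.
Firm C against (Premium, Premium): payoffs 5, -5 → best response High.
Mutual best responses: (Premium, High, High).

(Premium, High, High)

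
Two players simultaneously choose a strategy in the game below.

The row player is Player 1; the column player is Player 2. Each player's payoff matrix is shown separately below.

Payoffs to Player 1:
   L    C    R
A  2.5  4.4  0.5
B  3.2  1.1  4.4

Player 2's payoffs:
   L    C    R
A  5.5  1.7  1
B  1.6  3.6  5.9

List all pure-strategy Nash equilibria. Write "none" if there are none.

(A, L): Player 1 can switch to B (2.5 → 3.2). Not NE.
(A, C): Player 2 can switch to L (1.7 → 5.5). Not NE.
(A, R): Player 1 can switch to B (0.5 → 4.4). Not NE.
(B, L): Player 2 can switch to C (1.6 → 3.6). Not NE.
(B, C): Player 1 can switch to A (1.1 → 4.4). Not NE.
(B, R): Player 1 gets 4.4, best alternative 0.5; Player 2 gets 5.9, best alternative 3.6. No profitable deviation — NE.

(B, R)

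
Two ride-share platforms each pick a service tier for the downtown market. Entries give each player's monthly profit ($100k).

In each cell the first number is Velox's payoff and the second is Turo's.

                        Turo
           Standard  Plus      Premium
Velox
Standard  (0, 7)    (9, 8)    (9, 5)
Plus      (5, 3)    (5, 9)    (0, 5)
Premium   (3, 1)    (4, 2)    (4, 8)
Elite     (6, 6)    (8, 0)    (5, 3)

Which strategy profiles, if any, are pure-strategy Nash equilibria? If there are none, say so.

The pure Nash equilibria are (Standard, Plus) and (Elite, Standard).

(Standard, Standard): Velox can switch to Plus (0 → 5). Not NE.
(Standard, Plus): Velox gets 9, best alternative 8; Turo gets 8, best alternative 7. No profitable deviation — NE.
(Standard, Premium): Turo can switch to Standard (5 → 7). Not NE.
(Plus, Standard): Velox can switch to Elite (5 → 6). Not NE.
(Plus, Plus): Velox can switch to Standard (5 → 9). Not NE.
(Plus, Premium): Velox can switch to Standard (0 → 9). Not NE.
(Premium, Standard): Velox can switch to Plus (3 → 5). Not NE.
(Premium, Plus): Velox can switch to Standard (4 → 9). Not NE.
(Premium, Premium): Velox can switch to Standard (4 → 9). Not NE.
(Elite, Standard): Velox gets 6, best alternative 5; Turo gets 6, best alternative 3. No profitable deviation — NE.
(Elite, Plus): Velox can switch to Standard (8 → 9). Not NE.
(Elite, Premium): Velox can switch to Standard (5 → 9). Not NE.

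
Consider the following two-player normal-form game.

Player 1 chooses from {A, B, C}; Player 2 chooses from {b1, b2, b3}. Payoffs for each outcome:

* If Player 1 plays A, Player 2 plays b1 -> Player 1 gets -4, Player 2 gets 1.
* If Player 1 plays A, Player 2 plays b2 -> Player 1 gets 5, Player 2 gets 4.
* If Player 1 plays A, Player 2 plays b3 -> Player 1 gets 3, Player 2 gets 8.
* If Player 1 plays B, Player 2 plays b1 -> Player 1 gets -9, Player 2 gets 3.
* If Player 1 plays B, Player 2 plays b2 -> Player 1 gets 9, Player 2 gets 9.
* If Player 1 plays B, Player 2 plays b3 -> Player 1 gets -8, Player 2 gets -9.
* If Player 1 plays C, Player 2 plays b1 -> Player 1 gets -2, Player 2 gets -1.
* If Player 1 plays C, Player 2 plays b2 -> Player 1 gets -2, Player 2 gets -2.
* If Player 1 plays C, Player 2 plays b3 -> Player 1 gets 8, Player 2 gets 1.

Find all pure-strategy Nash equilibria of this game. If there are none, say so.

Player 1 against b1: payoffs -4, -9, -2 → best response C.
Player 1 against b2: payoffs 5, 9, -2 → best response B.
Player 1 against b3: payoffs 3, -8, 8 → best response C.
Player 2 against A: payoffs 1, 4, 8 → best response b3.
Player 2 against B: payoffs 3, 9, -9 → best response b2.
Player 2 against C: payoffs -1, -2, 1 → best response b3.
Mutual best responses: (B, b2); (C, b3).

Pure-strategy Nash equilibria: (B, b2); (C, b3)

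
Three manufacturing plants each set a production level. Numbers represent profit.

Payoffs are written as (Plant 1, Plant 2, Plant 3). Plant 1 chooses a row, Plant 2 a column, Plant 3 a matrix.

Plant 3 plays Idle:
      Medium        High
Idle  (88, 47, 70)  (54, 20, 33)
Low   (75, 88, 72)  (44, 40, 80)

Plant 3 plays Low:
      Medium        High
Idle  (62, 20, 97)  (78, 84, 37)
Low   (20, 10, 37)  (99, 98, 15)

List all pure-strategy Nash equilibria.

There is no pure-strategy Nash equilibrium.

(Idle, Medium, Idle): Plant 3 can switch to Low (70 → 97). Not NE.
(Idle, Medium, Low): Plant 2 can switch to High (20 → 84). Not NE.
(Idle, High, Idle): Plant 2 can switch to Medium (20 → 47). Not NE.
(Idle, High, Low): Plant 1 can switch to Low (78 → 99). Not NE.
(Low, Medium, Idle): Plant 1 can switch to Idle (75 → 88). Not NE.
(Low, Medium, Low): Plant 1 can switch to Idle (20 → 62). Not NE.
(Low, High, Idle): Plant 1 can switch to Idle (44 → 54). Not NE.
(Low, High, Low): Plant 3 can switch to Idle (15 → 80). Not NE.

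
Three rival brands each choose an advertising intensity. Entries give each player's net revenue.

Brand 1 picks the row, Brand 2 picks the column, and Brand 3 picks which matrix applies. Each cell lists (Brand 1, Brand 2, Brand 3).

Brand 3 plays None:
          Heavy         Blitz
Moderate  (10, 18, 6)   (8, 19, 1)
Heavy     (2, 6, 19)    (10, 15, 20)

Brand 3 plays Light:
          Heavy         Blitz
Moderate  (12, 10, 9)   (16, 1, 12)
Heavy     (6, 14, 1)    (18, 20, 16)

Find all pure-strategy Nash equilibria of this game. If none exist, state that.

The pure Nash equilibria are (Moderate, Heavy, Light), (Heavy, Blitz, None).

(Moderate, Heavy, None): Brand 2 can switch to Blitz (18 → 19). Not NE.
(Moderate, Heavy, Light): Brand 1 gets 12, best alternative 6; Brand 2 gets 10, best alternative 1; Brand 3 gets 9, best alternative 6. No profitable deviation — NE.
(Moderate, Blitz, None): Brand 1 can switch to Heavy (8 → 10). Not NE.
(Moderate, Blitz, Light): Brand 1 can switch to Heavy (16 → 18). Not NE.
(Heavy, Heavy, None): Brand 1 can switch to Moderate (2 → 10). Not NE.
(Heavy, Heavy, Light): Brand 1 can switch to Moderate (6 → 12). Not NE.
(Heavy, Blitz, None): Brand 1 gets 10, best alternative 8; Brand 2 gets 15, best alternative 6; Brand 3 gets 20, best alternative 16. No profitable deviation — NE.
(Heavy, Blitz, Light): Brand 3 can switch to None (16 → 20). Not NE.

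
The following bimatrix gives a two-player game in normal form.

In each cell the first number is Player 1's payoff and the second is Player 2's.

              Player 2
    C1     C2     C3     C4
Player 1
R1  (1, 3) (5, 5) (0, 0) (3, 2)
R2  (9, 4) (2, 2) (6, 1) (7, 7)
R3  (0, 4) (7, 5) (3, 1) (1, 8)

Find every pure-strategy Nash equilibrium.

The unique pure-strategy Nash equilibrium is (R2, C4).

For each player, find the best response to each opponent profile; mutual best responses are the pure NE.
Player 1 against C1: payoffs 1, 9, 0 → best response R2.
Player 1 against C2: payoffs 5, 2, 7 → best response R3.
Player 1 against C3: payoffs 0, 6, 3 → best response R2.
Player 1 against C4: payoffs 3, 7, 1 → best response R2.
Player 2 against R1: payoffs 3, 5, 0, 2 → best response C2.
Player 2 against R2: payoffs 4, 2, 1, 7 → best response C4.
Player 2 against R3: payoffs 4, 5, 1, 8 → best response C4.
Mutual best responses: (R2, C4).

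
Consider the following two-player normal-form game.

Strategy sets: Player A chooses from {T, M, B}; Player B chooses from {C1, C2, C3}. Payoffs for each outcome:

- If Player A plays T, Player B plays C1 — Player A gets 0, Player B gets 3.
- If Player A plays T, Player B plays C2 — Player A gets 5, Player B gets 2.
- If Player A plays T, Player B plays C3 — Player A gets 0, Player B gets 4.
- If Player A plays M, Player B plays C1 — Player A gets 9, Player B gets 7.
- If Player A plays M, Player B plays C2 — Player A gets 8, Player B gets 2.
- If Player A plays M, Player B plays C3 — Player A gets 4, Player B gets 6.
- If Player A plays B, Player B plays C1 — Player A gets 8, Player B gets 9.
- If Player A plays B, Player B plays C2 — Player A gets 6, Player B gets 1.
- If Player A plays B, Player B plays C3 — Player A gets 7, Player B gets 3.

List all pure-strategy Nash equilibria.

The unique pure-strategy Nash equilibrium is (M, C1).

Player A against C1: payoffs 0, 9, 8 → best response M.
Player A against C2: payoffs 5, 8, 6 → best response M.
Player A against C3: payoffs 0, 4, 7 → best response B.
Player B against T: payoffs 3, 2, 4 → best response C3.
Player B against M: payoffs 7, 2, 6 → best response C1.
Player B against B: payoffs 9, 1, 3 → best response C1.
Mutual best responses: (M, C1).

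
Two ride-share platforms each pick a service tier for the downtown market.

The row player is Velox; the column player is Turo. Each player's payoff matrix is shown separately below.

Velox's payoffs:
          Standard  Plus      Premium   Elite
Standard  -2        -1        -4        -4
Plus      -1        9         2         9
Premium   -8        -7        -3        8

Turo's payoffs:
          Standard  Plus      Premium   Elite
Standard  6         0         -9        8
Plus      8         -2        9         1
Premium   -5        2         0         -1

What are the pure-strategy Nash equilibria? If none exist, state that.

Velox against Standard: payoffs -2, -1, -8 → best response Plus.
Velox against Plus: payoffs -1, 9, -7 → best response Plus.
Velox against Premium: payoffs -4, 2, -3 → best response Plus.
Velox against Elite: payoffs -4, 9, 8 → best response Plus.
Turo against Standard: payoffs 6, 0, -9, 8 → best response Elite.
Turo against Plus: payoffs 8, -2, 9, 1 → best response Premium.
Turo against Premium: payoffs -5, 2, 0, -1 → best response Plus.
Mutual best responses: (Plus, Premium).

The unique pure-strategy Nash equilibrium is (Plus, Premium).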